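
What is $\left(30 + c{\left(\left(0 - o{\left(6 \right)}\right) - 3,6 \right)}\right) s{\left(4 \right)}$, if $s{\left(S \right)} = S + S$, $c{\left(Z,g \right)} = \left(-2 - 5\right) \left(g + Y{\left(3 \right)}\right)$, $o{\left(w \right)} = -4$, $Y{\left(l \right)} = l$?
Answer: $-264$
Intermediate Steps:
$c{\left(Z,g \right)} = -21 - 7 g$ ($c{\left(Z,g \right)} = \left(-2 - 5\right) \left(g + 3\right) = - 7 \left(3 + g\right) = -21 - 7 g$)
$s{\left(S \right)} = 2 S$
$\left(30 + c{\left(\left(0 - o{\left(6 \right)}\right) - 3,6 \right)}\right) s{\left(4 \right)} = \left(30 - 63\right) 2 \cdot 4 = \left(30 - 63\right) 8 = \left(-33\right) 8 = -264$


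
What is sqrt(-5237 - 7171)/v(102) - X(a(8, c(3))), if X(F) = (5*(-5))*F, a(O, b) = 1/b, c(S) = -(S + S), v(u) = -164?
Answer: -25/6 - I*sqrt(3102)/82 ≈ -4.1667 - 0.67921*I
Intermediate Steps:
c(S) = -2*S
X(F) = -25*F
sqrt(-5237 - 7171)/v(102) - X(a(8, c(3))) = sqrt(-5237 - 7171)/(-164) - (-25)/((-2*3)) = sqrt(-12408)*(-1/164) - (-25)/(-6) = (2*I*sqrt(3102))*(-1/164) - (-25)*(-1)/6 = -I*sqrt(3102)/82 - 1*25/6 = -I*sqrt(3102)/82 - 25/6 = -25/6 - I*sqrt(3102)/82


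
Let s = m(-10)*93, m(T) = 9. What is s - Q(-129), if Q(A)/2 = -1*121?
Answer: 1079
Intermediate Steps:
Q(A) = -242 (Q(A) = 2*(-1*121) = 2*(-121) = -242)
s = 837 (s = 9*93 = 837)
s - Q(-129) = 837 - 1*(-242) = 837 + 242 = 1079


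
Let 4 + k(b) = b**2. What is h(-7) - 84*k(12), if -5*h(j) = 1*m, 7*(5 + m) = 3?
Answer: -411568/35 ≈ -11759.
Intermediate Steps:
m = -32/7 (m = -5 + (1/7)*3 = -5 + 3/7 = -32/7 ≈ -4.5714)
h(j) = 32/35 (h(j) = -(-32)/(5*7) = -1/5*(-32/7) = 32/35)
k(b) = -4 + b**2
h(-7) - 84*k(12) = 32/35 - 84*(-4 + 12**2) = 32/35 - 84*(-4 + 144) = 32/35 - 84*140 = 32/35 - 11760 = -411568/35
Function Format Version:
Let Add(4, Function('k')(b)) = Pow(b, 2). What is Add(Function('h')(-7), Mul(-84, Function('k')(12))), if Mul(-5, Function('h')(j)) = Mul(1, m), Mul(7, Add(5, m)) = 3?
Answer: Rational(-411568, 35) ≈ -11759.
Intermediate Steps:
m = Rational(-32, 7) (m = Add(-5, Mul(Rational(1, 7), 3)) = Add(-5, Rational(3, 7)) = Rational(-32, 7) ≈ -4.5714)
Function('h')(j) = Rational(32, 35) (Function('h')(j) = Mul(Rational(-1, 5), Mul(1, Rational(-32, 7))) = Mul(Rational(-1, 5), Rational(-32, 7)) = Rational(32, 35))
Function('k')(b) = Add(-4, Pow(b, 2))
Add(Function('h')(-7), Mul(-84, Function('k')(12))) = Add(Rational(32, 35), Mul(-84, Add(-4, Pow(12, 2)))) = Add(Rational(32, 35), Mul(-84, Add(-4, 144))) = Add(Rational(32, 35), Mul(-84, 140)) = Add(Rational(32, 35), -11760) = Rational(-411568, 35)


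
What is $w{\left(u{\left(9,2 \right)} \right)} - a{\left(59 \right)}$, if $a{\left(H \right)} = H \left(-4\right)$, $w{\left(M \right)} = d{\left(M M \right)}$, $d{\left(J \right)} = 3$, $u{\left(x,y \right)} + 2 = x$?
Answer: $239$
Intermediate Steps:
$u{\left(x,y \right)} = -2 + x$
$w{\left(M \right)} = 3$
$a{\left(H \right)} = - 4 H$
$w{\left(u{\left(9,2 \right)} \right)} - a{\left(59 \right)} = 3 - \left(-4\right) 59 = 3 - -236 = 3 + 236 = 239$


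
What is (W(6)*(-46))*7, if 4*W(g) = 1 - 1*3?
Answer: 161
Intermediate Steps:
W(g) = -½ (W(g) = (1 - 1*3)/4 = (1 - 3)/4 = (¼)*(-2) = -½)
(W(6)*(-46))*7 = -½*(-46)*7 = 23*7 = 161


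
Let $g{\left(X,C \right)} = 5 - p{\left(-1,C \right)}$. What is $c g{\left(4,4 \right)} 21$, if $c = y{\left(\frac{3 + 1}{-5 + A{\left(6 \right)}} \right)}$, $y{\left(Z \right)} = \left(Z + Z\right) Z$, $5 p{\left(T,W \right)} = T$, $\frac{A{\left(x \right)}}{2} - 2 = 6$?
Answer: $\frac{17472}{605} \approx 28.879$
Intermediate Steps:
$A{\left(x \right)} = 16$ ($A{\left(x \right)} = 4 + 2 \cdot 6 = 4 + 12 = 16$)
$p{\left(T,W \right)} = \frac{T}{5}$
$y{\left(Z \right)} = 2 Z^{2}$ ($y{\left(Z \right)} = 2 Z Z = 2 Z^{2}$)
$c = \frac{32}{121}$ ($c = 2 \left(\frac{3 + 1}{-5 + 16}\right)^{2} = 2 \left(\frac{4}{11}\right)^{2} = 2 \cdot \frac{16}{121} = \frac{32}{121} \approx 0.26446$)
$g{\left(X,C \right)} = \frac{26}{5}$ ($g{\left(X,C \right)} = 5 - \frac{1}{5} \left(-1\right) = 5 - - \frac{1}{5} = 5 + \frac{1}{5} = \frac{26}{5}$)
$c g{\left(4,4 \right)} 21 = \frac{32}{121} \cdot \frac{26}{5} \cdot 21 = \frac{832}{605} \cdot 21 = \frac{17472}{605}$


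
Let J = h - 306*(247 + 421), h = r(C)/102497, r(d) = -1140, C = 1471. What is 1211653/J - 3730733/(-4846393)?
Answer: -523714049105037185/101537787385646988 ≈ -5.1578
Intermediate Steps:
h = -1140/102497 ≈ -0.011122
J = -20951207916/102497 (J = -1140/102497 - 306*(247 + 421) = -1140/102497 - 306*668 = -1140/102497 - 204408 = -20951207916/102497 ≈ -2.0441e+5)
1211653/J - 3730733/(-4846393) = 1211653/(-20951207916/102497) - 3730733/(-4846393) = 1211653*(-102497/20951207916) - 3730733*(-1/4846393) = -124190797541/20951207916 + 3730733/4846393 = -523714049105037185/101537787385646988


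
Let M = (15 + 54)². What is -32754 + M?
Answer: -27993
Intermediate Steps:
M = 4761 (M = 69² = 4761)
-32754 + M = -32754 + 4761 = -27993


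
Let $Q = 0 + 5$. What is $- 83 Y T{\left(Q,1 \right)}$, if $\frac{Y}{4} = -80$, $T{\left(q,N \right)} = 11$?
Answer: $292160$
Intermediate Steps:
$Q = 5$
$Y = -320$ ($Y = 4 \left(-80\right) = -320$)
$- 83 Y T{\left(Q,1 \right)} = \left(-83\right) \left(-320\right) 11 = 26560 \cdot 11 = 292160$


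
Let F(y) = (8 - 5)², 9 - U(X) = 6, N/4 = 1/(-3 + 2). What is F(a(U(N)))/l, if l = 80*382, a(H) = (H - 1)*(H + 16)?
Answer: 9/30560 ≈ 0.00029450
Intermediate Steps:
N = -4 (N = 4/(-3 + 2) = 4/(-1) = 4*(-1) = -4)
U(X) = 3 (U(X) = 9 - 1*6 = 9 - 6 = 3)
a(H) = (-1 + H)*(16 + H)
F(y) = 9 (F(y) = 3² = 9)
l = 30560
F(a(U(N)))/l = 9/30560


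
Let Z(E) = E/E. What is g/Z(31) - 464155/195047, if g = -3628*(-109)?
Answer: 77131262089/195047 ≈ 3.9545e+5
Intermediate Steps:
Z(E) = 1
g = 395452
g/Z(31) - 464155/195047 = 395452/1 - 464155/195047 = 395452*1 - 464155*1/195047 = 395452 - 464155/195047 = 77131262089/195047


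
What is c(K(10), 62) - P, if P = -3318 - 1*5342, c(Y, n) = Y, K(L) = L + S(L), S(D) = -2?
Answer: 8668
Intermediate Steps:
K(L) = -2 + L (K(L) = L - 2 = -2 + L)
P = -8660 (P = -3318 - 5342 = -8660)
c(K(10), 62) - P = (-2 + 10) - 1*(-8660) = 8 + 8660 = 8668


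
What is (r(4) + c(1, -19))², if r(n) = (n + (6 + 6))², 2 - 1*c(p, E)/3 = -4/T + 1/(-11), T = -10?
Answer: 206180881/3025 ≈ 68159.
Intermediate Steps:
c(p, E) = 279/55 (c(p, E) = 6 - 3*(-4/(-10) + 1/(-11)) = 6 - 3*(-4*(-⅒) + 1*(-1/11)) = 6 - 3*(⅖ - 1/11) = 6 - 3*17/55 = 6 - 51/55 = 279/55)
r(n) = (12 + n)² (r(n) = (n + 12)² = (12 + n)²)
(r(4) + c(1, -19))² = ((12 + 4)² + 279/55)² = (16² + 279/55)² = (256 + 279/55)² = (14359/55)² = 206180881/3025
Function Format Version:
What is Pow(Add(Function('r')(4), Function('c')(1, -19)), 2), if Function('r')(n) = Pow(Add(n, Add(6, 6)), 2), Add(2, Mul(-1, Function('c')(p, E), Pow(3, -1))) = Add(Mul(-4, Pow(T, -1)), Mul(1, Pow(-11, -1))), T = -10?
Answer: Rational(206180881, 3025) ≈ 68159.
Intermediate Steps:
Function('c')(p, E) = Rational(279, 55) (Function('c')(p, E) = Add(6, Mul(-3, Add(Mul(-4, Pow(-10, -1)), Mul(1, Pow(-11, -1))))) = Add(6, Mul(-3, Add(Mul(-4, Rational(-1, 10)), Mul(1, Rational(-1, 11))))) = Add(6, Mul(-3, Add(Rational(2, 5), Rational(-1, 11)))) = Add(6, Mul(-3, Rational(17, 55))) = Add(6, Rational(-51, 55)) = Rational(279, 55))
Function('r')(n) = Pow(Add(12, n), 2) (Function('r')(n) = Pow(Add(n, 12), 2) = Pow(Add(12, n), 2))
Pow(Add(Function('r')(4), Function('c')(1, -19)), 2) = Pow(Add(Pow(Add(12, 4), 2), Rational(279, 55)), 2) = Pow(Add(Pow(16, 2), Rational(279, 55)), 2) = Pow(Add(256, Rational(279, 55)), 2) = Pow(Rational(14359, 55), 2) = Rational(206180881, 3025)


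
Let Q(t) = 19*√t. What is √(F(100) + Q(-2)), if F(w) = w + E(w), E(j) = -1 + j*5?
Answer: √(599 + 19*I*√2) ≈ 24.481 + 0.5488*I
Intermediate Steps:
E(j) = -1 + 5*j
F(w) = -1 + 6*w (F(w) = w + (-1 + 5*w) = -1 + 6*w)
√(F(100) + Q(-2)) = √((-1 + 6*100) + 19*√(-2)) = √((-1 + 600) + 19*(I*√2)) = √(599 + 19*I*√2)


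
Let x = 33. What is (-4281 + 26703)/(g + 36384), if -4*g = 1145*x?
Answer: 29896/35917 ≈ 0.83236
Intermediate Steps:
g = -37785/4 (g = -1145*33/4 = -¼*37785 = -37785/4 ≈ -9446.3)
(-4281 + 26703)/(g + 36384) = (-4281 + 26703)/(-37785/4 + 36384) = 22422/(107751/4) = 22422*(4/107751) = 29896/35917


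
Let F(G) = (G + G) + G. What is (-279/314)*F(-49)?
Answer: 41013/314 ≈ 130.61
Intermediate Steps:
F(G) = 3*G (F(G) = 2*G + G = 3*G)
(-279/314)*F(-49) = (-279/314)*(3*(-49)) = -279*1/314*(-147) = -279/314*(-147) = 41013/314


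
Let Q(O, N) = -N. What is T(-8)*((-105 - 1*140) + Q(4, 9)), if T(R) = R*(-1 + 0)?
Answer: -2032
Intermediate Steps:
T(R) = -R (T(R) = R*(-1) = -R)
T(-8)*((-105 - 1*140) + Q(4, 9)) = (-1*(-8))*((-105 - 1*140) - 1*9) = 8*((-105 - 140) - 9) = 8*(-245 - 9) = 8*(-254) = -2032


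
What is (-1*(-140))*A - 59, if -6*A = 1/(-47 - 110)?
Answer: -27719/471 ≈ -58.851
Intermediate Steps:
A = 1/942 (A = -1/(6*(-47 - 110)) = -1/6/(-157) = -1/6*(-1/157) = 1/942 ≈ 0.0010616)
(-1*(-140))*A - 59 = -1*(-140)*(1/942) - 59 = 140*(1/942) - 59 = 70/471 - 59 = -27719/471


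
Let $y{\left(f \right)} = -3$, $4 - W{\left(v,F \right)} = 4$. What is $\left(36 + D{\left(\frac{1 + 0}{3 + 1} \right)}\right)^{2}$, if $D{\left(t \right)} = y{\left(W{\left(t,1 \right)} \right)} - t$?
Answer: $\frac{17161}{16} \approx 1072.6$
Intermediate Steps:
$W{\left(v,F \right)} = 0$ ($W{\left(v,F \right)} = 4 - 4 = 0$)
$D{\left(t \right)} = -3 - t$
$\left(36 + D{\left(\frac{1 + 0}{3 + 1} \right)}\right)^{2} = \left(36 - \left(3 + \frac{1 + 0}{3 + 1}\right)\right)^{2} = \left(36 - \left(3 + 1 \cdot \frac{1}{4}\right)\right)^{2} = \left(36 - \frac{13}{4}\right)^{2} = \left(\frac{131}{4}\right)^{2} = \frac{17161}{16}$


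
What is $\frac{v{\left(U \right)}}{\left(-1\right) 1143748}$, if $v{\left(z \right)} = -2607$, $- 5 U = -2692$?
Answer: $\frac{2607}{1143748} \approx 0.0022793$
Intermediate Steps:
$U = \frac{2692}{5}$ ($U = \left(- \frac{1}{5}\right) \left(-2692\right) = \frac{2692}{5} \approx 538.4$)
$\frac{v{\left(U \right)}}{\left(-1\right) 1143748} = - \frac{2607}{\left(-1\right) 1143748} = - \frac{2607}{-1143748} = \left(-2607\right) \left(- \frac{1}{1143748}\right) = \frac{2607}{1143748}$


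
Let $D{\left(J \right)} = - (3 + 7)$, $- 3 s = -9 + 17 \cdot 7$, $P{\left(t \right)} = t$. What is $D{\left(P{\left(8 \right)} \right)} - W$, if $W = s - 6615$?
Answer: $\frac{19925}{3} \approx 6641.7$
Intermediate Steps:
$s = - \frac{110}{3}$ ($s = - \frac{-9 + 17 \cdot 7}{3} = - \frac{-9 + 119}{3} = \left(- \frac{1}{3}\right) 110 = - \frac{110}{3} \approx -36.667$)
$W = - \frac{19955}{3}$ ($W = - \frac{110}{3} - 6615 = - \frac{19955}{3} \approx -6651.7$)
$D{\left(J \right)} = -10$ ($D{\left(J \right)} = \left(-1\right) 10 = -10$)
$D{\left(P{\left(8 \right)} \right)} - W = -10 - - \frac{19955}{3} = -10 + \frac{19955}{3} = \frac{19925}{3}$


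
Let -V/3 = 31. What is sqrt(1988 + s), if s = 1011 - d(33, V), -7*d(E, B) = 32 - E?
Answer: 16*sqrt(574)/7 ≈ 54.762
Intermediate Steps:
V = -93 (V = -3*31 = -93)
d(E, B) = -32/7 + E/7 (d(E, B) = -(32 - E)/7 = -32/7 + E/7)
s = 7076/7 (s = 1011 - (-32/7 + (1/7)*33) = 1011 - (-32/7 + 33/7) = 1011 - 1*1/7 = 1011 - 1/7 = 7076/7 ≈ 1010.9)
sqrt(1988 + s) = sqrt(1988 + 7076/7) = sqrt(20992/7) = 16*sqrt(574)/7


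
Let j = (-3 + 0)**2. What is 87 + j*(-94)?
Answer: -759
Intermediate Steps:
j = 9 (j = (-3)**2 = 9)
87 + j*(-94) = 87 + 9*(-94) = 87 - 846 = -759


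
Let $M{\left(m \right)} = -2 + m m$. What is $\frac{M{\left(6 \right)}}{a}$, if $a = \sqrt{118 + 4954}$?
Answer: $\frac{17 \sqrt{317}}{634} \approx 0.47741$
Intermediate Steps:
$M{\left(m \right)} = -2 + m^{2}$
$a = 4 \sqrt{317}$ ($a = \sqrt{5072} = 4 \sqrt{317} \approx 71.218$)
$\frac{M{\left(6 \right)}}{a} = \frac{-2 + 6^{2}}{4 \sqrt{317}} = \left(-2 + 36\right) \frac{\sqrt{317}}{1268} = 34 \frac{\sqrt{317}}{1268} = \frac{17 \sqrt{317}}{634}$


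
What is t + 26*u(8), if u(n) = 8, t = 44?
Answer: 252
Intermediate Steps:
t + 26*u(8) = 44 + 26*8 = 44 + 208 = 252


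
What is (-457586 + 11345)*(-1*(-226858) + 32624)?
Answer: -115791507162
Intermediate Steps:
(-457586 + 11345)*(-1*(-226858) + 32624) = -446241*(226858 + 32624) = -446241*259482 = -115791507162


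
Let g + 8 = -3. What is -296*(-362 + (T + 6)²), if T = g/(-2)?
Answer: 68006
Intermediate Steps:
g = -11 (g = -8 - 3 = -11)
T = 11/2 (T = -11/(-2) = -11*(-½) = 11/2 ≈ 5.5000)
-296*(-362 + (T + 6)²) = -296*(-362 + (11/2 + 6)²) = -296*(-362 + (23/2)²) = -296*(-362 + 529/4) = -296*(-919/4) = 68006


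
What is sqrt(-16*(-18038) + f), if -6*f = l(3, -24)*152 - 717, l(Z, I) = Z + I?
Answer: sqrt(1157038)/2 ≈ 537.83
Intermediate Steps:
l(Z, I) = I + Z
f = 1303/2 (f = -((-24 + 3)*152 - 717)/6 = -(-21*152 - 717)/6 = -(-3192 - 717)/6 = -1/6*(-3909) = 1303/2 ≈ 651.50)
sqrt(-16*(-18038) + f) = sqrt(-16*(-18038) + 1303/2) = sqrt(288608 + 1303/2) = sqrt(578519/2) = sqrt(1157038)/2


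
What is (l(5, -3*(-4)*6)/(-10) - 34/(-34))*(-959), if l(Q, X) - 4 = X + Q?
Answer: 68089/10 ≈ 6808.9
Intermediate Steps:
l(Q, X) = 4 + Q + X (l(Q, X) = 4 + (X + Q) = 4 + (Q + X) = 4 + Q + X)
(l(5, -3*(-4)*6)/(-10) - 34/(-34))*(-959) = ((4 + 5 - 3*(-4)*6)/(-10) - 34/(-34))*(-959) = ((4 + 5 + 12*6)*(-1/10) - 34*(-1/34))*(-959) = ((4 + 5 + 72)*(-1/10) + 1)*(-959) = (81*(-1/10) + 1)*(-959) = (-81/10 + 1)*(-959) = -71/10*(-959) = 68089/10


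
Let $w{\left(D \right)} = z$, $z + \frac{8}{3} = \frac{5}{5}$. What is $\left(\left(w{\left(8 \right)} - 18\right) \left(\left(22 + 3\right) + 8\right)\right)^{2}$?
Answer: $421201$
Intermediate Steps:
$z = - \frac{5}{3}$ ($z = - \frac{8}{3} + \frac{5}{5} = - \frac{8}{3} + 5 \cdot \frac{1}{5} = - \frac{8}{3} + 1 = - \frac{5}{3} \approx -1.6667$)
$w{\left(D \right)} = - \frac{5}{3}$
$\left(\left(w{\left(8 \right)} - 18\right) \left(\left(22 + 3\right) + 8\right)\right)^{2} = \left(\left(- \frac{5}{3} - 18\right) \left(\left(22 + 3\right) + 8\right)\right)^{2} = \left(- \frac{59 \left(25 + 8\right)}{3}\right)^{2} = \left(\left(- \frac{59}{3}\right) 33\right)^{2} = \left(-649\right)^{2} = 421201$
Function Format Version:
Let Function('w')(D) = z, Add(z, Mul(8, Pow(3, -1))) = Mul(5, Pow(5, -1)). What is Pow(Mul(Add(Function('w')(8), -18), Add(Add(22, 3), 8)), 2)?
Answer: 421201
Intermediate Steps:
z = Rational(-5, 3) (z = Add(Rational(-8, 3), Mul(5, Pow(5, -1))) = Add(Rational(-8, 3), Mul(5, Rational(1, 5))) = Add(Rational(-8, 3), 1) = Rational(-5, 3) ≈ -1.6667)
Function('w')(D) = Rational(-5, 3)
Pow(Mul(Add(Function('w')(8), -18), Add(Add(22, 3), 8)), 2) = Pow(Mul(Add(Rational(-5, 3), -18), Add(Add(22, 3), 8)), 2) = Pow(Mul(Rational(-59, 3), Add(25, 8)), 2) = Pow(Mul(Rational(-59, 3), 33), 2) = Pow(-649, 2) = 421201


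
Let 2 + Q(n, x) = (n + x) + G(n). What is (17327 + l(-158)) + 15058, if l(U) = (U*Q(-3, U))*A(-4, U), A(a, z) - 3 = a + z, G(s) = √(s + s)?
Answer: -4062501 + 25122*I*√6 ≈ -4.0625e+6 + 61536.0*I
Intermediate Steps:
G(s) = √2*√s (G(s) = √(2*s) = √2*√s)
A(a, z) = 3 + a + z (A(a, z) = 3 + (a + z) = 3 + a + z)
Q(n, x) = -2 + n + x + √2*√n (Q(n, x) = -2 + ((n + x) + √2*√n) = -2 + (n + x + √2*√n) = -2 + n + x + √2*√n)
l(U) = U*(-1 + U)*(-5 + U + I*√6) (l(U) = (U*(-2 - 3 + U + √2*√(-3)))*(3 - 4 + U) = (U*(-2 - 3 + U + √2*(I*√3)))*(-1 + U) = (U*(-2 - 3 + U + I*√6))*(-1 + U) = (U*(-5 + U + I*√6))*(-1 + U) = U*(-1 + U)*(-5 + U + I*√6))
(17327 + l(-158)) + 15058 = (17327 - 158*(-1 - 158)*(-5 - 158 + I*√6)) + 15058 = (17327 - 158*(-159)*(-163 + I*√6)) + 15058 = (17327 + (-4094886 + 25122*I*√6)) + 15058 = (-4077559 + 25122*I*√6) + 15058 = -4062501 + 25122*I*√6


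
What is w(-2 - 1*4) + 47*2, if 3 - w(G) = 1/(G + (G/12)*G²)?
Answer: 2329/24 ≈ 97.042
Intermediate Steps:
w(G) = 3 - 1/(G + G³/12) (w(G) = 3 - 1/(G + (G/12)*G²) = 3 - 1/(G + G³/12))
w(-2 - 1*4) + 47*2 = 3*(-4 + (-2 - 1*4)³ + 12*(-2 - 1*4))/((-2 - 1*4)*(12 + (-2 - 1*4)²)) + 47*2 = 3*(-4 + (-2 - 4)³ + 12*(-2 - 4))/((-2 - 4)*(12 + (-2 - 4)²)) + 94 = 3*(-4 + (-6)³ + 12*(-6))/(-6*(12 + (-6)²)) + 94 = 3*(-⅙)*(-4 - 216 - 72)/(12 + 36) + 94 = 3*(-⅙)*(-292)/48 + 94 = 3*(-⅙)*(1/48)*(-292) + 94 = 73/24 + 94 = 2329/24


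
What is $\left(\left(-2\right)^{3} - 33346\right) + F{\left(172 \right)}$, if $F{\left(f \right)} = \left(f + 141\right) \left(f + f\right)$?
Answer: $74318$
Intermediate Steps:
$F{\left(f \right)} = 2 f \left(141 + f\right)$ ($F{\left(f \right)} = \left(141 + f\right) 2 f = 2 f \left(141 + f\right)$)
$\left(\left(-2\right)^{3} - 33346\right) + F{\left(172 \right)} = \left(\left(-2\right)^{3} - 33346\right) + 2 \cdot 172 \left(141 + 172\right) = \left(-8 - 33346\right) + 2 \cdot 172 \cdot 313 = -33354 + 107672 = 74318$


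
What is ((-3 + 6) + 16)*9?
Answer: 171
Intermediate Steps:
((-3 + 6) + 16)*9 = (3 + 16)*9 = 19*9 = 171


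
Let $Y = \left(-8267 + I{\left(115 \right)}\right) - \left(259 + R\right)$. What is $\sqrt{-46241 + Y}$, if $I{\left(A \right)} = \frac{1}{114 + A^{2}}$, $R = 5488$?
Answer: $\frac{2 i \sqrt{2680276780379}}{13339} \approx 245.47 i$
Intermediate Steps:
$Y = - \frac{186932745}{13339}$ ($Y = \left(-8267 + \frac{1}{114 + 115^{2}}\right) - 5747 = \left(-8267 + \frac{1}{114 + 13225}\right) - 5747 = \left(-8267 + \frac{1}{13339}\right) - 5747 = - \frac{110273512}{13339} - 5747 = - \frac{186932745}{13339} \approx -14014.0$)
$\sqrt{-46241 + Y} = \sqrt{-46241 - \frac{186932745}{13339}} = \sqrt{- \frac{803741444}{13339}} = \frac{2 i \sqrt{2680276780379}}{13339}$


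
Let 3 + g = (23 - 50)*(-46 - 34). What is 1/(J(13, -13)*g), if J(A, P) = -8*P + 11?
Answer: 1/248055 ≈ 4.0314e-6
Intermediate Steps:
J(A, P) = 11 - 8*P
g = 2157 (g = -3 + (23 - 50)*(-46 - 34) = -3 - 27*(-80) = -3 + 2160 = 2157)
1/(J(13, -13)*g) = 1/((11 - 8*(-13))*2157) = 1/((11 + 104)*2157) = 1/(115*2157) = 1/248055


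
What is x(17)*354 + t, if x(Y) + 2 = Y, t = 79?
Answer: 5389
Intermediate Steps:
x(Y) = -2 + Y
x(17)*354 + t = (-2 + 17)*354 + 79 = 15*354 + 79 = 5310 + 79 = 5389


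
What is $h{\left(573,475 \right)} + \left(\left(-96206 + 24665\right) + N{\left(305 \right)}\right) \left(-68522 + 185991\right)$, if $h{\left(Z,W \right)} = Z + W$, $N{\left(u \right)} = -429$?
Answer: $-8454242882$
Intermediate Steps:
$h{\left(Z,W \right)} = W + Z$
$h{\left(573,475 \right)} + \left(\left(-96206 + 24665\right) + N{\left(305 \right)}\right) \left(-68522 + 185991\right) = \left(475 + 573\right) + \left(\left(-96206 + 24665\right) - 429\right) \left(-68522 + 185991\right) = 1048 + \left(-71541 - 429\right) 117469 = 1048 - 8454243930 = -8454242882$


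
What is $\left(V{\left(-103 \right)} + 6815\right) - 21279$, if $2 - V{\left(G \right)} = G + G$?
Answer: $-14256$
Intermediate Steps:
$V{\left(G \right)} = 2 - 2 G$ ($V{\left(G \right)} = 2 - \left(G + G\right) = 2 - 2 G$)
$\left(V{\left(-103 \right)} + 6815\right) - 21279 = \left(\left(2 - -206\right) + 6815\right) - 21279 = \left(\left(2 + 206\right) + 6815\right) - 21279 = \left(208 + 6815\right) - 21279 = 7023 - 21279 = -14256$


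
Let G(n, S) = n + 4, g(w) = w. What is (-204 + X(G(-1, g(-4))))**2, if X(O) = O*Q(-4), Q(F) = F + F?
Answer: 51984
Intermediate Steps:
G(n, S) = 4 + n
Q(F) = 2*F
X(O) = -8*O (X(O) = O*(2*(-4)) = O*(-8) = -8*O)
(-204 + X(G(-1, g(-4))))**2 = (-204 - 8*(4 - 1))**2 = (-204 - 8*3)**2 = (-204 - 24)**2 = (-228)**2 = 51984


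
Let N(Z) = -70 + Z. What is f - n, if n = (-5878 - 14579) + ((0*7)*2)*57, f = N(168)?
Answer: 20555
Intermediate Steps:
f = 98 (f = -70 + 168 = 98)
n = -20457 (n = -20457 + (0*2)*57 = -20457 + 0*57 = -20457 + 0 = -20457)
f - n = 98 - 1*(-20457) = 98 + 20457 = 20555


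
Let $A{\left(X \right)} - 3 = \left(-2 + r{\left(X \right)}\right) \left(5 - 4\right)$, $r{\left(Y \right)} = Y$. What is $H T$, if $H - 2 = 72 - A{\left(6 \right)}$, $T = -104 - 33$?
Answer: $-9179$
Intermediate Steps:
$A{\left(X \right)} = 1 + X$ ($A{\left(X \right)} = 3 + \left(-2 + X\right) \left(5 - 4\right) = 3 + \left(-2 + X\right) 1 = 3 + \left(-2 + X\right) = 1 + X$)
$T = -137$ ($T = -104 - 33 = -137$)
$H = 67$ ($H = 2 + \left(72 - \left(1 + 6\right)\right) = 2 + \left(72 - 7\right) = 2 + 65 = 67$)
$H T = 67 \left(-137\right) = -9179$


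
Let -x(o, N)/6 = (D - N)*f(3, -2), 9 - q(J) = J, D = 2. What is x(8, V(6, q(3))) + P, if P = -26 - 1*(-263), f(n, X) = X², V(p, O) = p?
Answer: 333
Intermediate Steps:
q(J) = 9 - J
x(o, N) = -48 + 24*N (x(o, N) = -6*(2 - N)*(-2)² = -6*(2 - N)*4 = -6*(8 - 4*N) = -48 + 24*N)
P = 237 (P = -26 + 263 = 237)
x(8, V(6, q(3))) + P = (-48 + 24*6) + 237 = (-48 + 144) + 237 = 96 + 237 = 333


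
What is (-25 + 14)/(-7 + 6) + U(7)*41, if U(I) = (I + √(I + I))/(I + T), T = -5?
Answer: 309/2 + 41*√14/2 ≈ 231.20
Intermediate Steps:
U(I) = (I + √2*√I)/(-5 + I) (U(I) = (I + √(I + I))/(I - 5) = (I + √(2*I))/(-5 + I) = (I + √2*√I)/(-5 + I))
(-25 + 14)/(-7 + 6) + U(7)*41 = (-25 + 14)/(-7 + 6) + ((7 + √2*√7)/(-5 + 7))*41 = -11/(-1) + ((7 + √14)/2)*41 = -11*(-1) + ((7 + √14)/2)*41 = 11 + (7/2 + √14/2)*41 = 11 + (287/2 + 41*√14/2) = 309/2 + 41*√14/2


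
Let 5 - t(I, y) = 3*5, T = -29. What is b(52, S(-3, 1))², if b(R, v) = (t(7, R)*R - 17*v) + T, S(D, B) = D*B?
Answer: 248004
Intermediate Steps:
t(I, y) = -10 (t(I, y) = 5 - 3*5 = 5 - 1*15 = 5 - 15 = -10)
S(D, B) = B*D
b(R, v) = -29 - 17*v - 10*R (b(R, v) = (-10*R - 17*v) - 29 = (-17*v - 10*R) - 29 = -29 - 17*v - 10*R)
b(52, S(-3, 1))² = (-29 - 17*(-3) - 10*52)² = (-29 - 17*(-3) - 520)² = (-29 + 51 - 520)² = (-498)² = 248004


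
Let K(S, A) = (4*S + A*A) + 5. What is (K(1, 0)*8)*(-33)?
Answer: -2376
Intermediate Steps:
K(S, A) = 5 + A**2 + 4*S (K(S, A) = (4*S + A**2) + 5 = (A**2 + 4*S) + 5 = 5 + A**2 + 4*S)
(K(1, 0)*8)*(-33) = ((5 + 0**2 + 4*1)*8)*(-33) = ((5 + 0 + 4)*8)*(-33) = (9*8)*(-33) = 72*(-33) = -2376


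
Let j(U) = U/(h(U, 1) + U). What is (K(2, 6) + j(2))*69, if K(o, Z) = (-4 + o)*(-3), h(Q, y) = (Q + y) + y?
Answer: 437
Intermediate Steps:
h(Q, y) = Q + 2*y
K(o, Z) = 12 - 3*o
j(U) = U/(2 + 2*U) (j(U) = U/((U + 2*1) + U) = U/((U + 2) + U) = U/((2 + U) + U) = U/(2 + 2*U))
(K(2, 6) + j(2))*69 = ((12 - 3*2) + (½)*2/(1 + 2))*69 = ((12 - 6) + (½)*2/3)*69 = (6 + (½)*2*(⅓))*69 = (6 + ⅓)*69 = (19/3)*69 = 437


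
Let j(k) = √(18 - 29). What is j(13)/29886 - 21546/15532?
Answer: -10773/7766 + I*√11/29886 ≈ -1.3872 + 0.00011098*I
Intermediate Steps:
j(k) = I*√11 (j(k) = √(-11) = I*√11)
j(13)/29886 - 21546/15532 = (I*√11)/29886 - 21546/15532 = (I*√11)*(1/29886) - 21546*1/15532 = I*√11/29886 - 10773/7766 = -10773/7766 + I*√11/29886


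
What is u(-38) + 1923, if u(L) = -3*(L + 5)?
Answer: 2022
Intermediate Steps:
u(L) = -15 - 3*L (u(L) = -3*(5 + L) = -15 - 3*L)
u(-38) + 1923 = (-15 - 3*(-38)) + 1923 = (-15 + 114) + 1923 = 99 + 1923 = 2022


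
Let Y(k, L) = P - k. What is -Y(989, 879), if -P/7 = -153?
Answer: -82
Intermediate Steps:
P = 1071 (P = -7*(-153) = 1071)
Y(k, L) = 1071 - k
-Y(989, 879) = -(1071 - 1*989) = -(1071 - 989) = -1*82 = -82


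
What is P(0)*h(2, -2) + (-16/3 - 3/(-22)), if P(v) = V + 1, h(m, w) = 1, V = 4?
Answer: -13/66 ≈ -0.19697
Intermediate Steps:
P(v) = 5 (P(v) = 4 + 1 = 5)
P(0)*h(2, -2) + (-16/3 - 3/(-22)) = 5*1 + (-16/3 - 3/(-22)) = 5 + (-16*⅓ - 3*(-1/22)) = 5 + (-16/3 + 3/22) = 5 - 343/66 = -13/66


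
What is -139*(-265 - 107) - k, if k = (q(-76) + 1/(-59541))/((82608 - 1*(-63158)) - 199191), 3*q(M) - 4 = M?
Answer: 32896401023383/636195585 ≈ 51708.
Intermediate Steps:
q(M) = 4/3 + M/3
k = 285797/636195585 (k = ((4/3 + (⅓)*(-76)) + 1/(-59541))/((82608 - 1*(-63158)) - 199191) = ((4/3 - 76/3) - 1/59541)/((82608 + 63158) - 199191) = (-24 - 1/59541)/(145766 - 199191) = -1428985/59541/(-53425) = -1428985/59541*(-1/53425) = 285797/636195585 ≈ 0.00044923)
-139*(-265 - 107) - k = -139*(-265 - 107) - 1*285797/636195585 = -139*(-372) - 285797/636195585 = -1*(-51708) - 285797/636195585 = 51708 - 285797/636195585 = 32896401023383/636195585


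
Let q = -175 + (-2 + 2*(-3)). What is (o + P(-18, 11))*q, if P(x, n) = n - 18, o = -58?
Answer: 11895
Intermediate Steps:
P(x, n) = -18 + n
q = -183 (q = -175 + (-2 - 6) = -175 - 8 = -183)
(o + P(-18, 11))*q = (-58 + (-18 + 11))*(-183) = (-58 - 7)*(-183) = -65*(-183) = 11895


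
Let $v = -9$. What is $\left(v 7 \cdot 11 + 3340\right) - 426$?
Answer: $2221$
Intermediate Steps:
$\left(v 7 \cdot 11 + 3340\right) - 426 = \left(\left(-9\right) 7 \cdot 11 + 3340\right) - 426 = \left(\left(-63\right) 11 + 3340\right) - 426 = \left(-693 + 3340\right) - 426 = 2647 - 426 = 2221$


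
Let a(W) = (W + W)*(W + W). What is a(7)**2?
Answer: 38416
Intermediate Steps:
a(W) = 4*W**2 (a(W) = (2*W)*(2*W) = 4*W**2)
a(7)**2 = (4*7**2)**2 = (4*49)**2 = 196**2 = 38416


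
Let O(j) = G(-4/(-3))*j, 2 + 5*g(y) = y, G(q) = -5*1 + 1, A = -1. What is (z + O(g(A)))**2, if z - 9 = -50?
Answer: 37249/25 ≈ 1490.0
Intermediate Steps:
z = -41 (z = 9 - 50 = -41)
G(q) = -4 (G(q) = -5 + 1 = -4)
g(y) = -2/5 + y/5
O(j) = -4*j
(z + O(g(A)))**2 = (-41 - 4*(-2/5 + (1/5)*(-1)))**2 = (-41 - 4*(-2/5 - 1/5))**2 = (-41 - 4*(-3/5))**2 = (-41 + 12/5)**2 = (-193/5)**2 = 37249/25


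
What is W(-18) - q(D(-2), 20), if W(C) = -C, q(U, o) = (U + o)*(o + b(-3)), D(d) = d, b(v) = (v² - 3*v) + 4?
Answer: -738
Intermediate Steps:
b(v) = 4 + v² - 3*v
q(U, o) = (22 + o)*(U + o) (q(U, o) = (U + o)*(o + (4 + (-3)² - 3*(-3))) = (U + o)*(o + (4 + 9 + 9)) = (U + o)*(o + 22) = (U + o)*(22 + o) = (22 + o)*(U + o))
W(-18) - q(D(-2), 20) = -1*(-18) - (20² + 22*(-2) + 22*20 - 2*20) = 18 - (400 - 44 + 440 - 40) = 18 - 1*756 = 18 - 756 = -738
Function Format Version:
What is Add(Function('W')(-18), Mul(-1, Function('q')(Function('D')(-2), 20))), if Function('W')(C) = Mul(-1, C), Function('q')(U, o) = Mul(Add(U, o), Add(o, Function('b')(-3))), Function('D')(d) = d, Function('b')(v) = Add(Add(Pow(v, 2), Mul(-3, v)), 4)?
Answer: -738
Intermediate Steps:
Function('b')(v) = Add(4, Pow(v, 2), Mul(-3, v))
Function('q')(U, o) = Mul(Add(22, o), Add(U, o)) (Function('q')(U, o) = Mul(Add(U, o), Add(o, Add(4, Pow(-3, 2), Mul(-3, -3)))) = Mul(Add(U, o), Add(o, Add(4, 9, 9))) = Mul(Add(U, o), Add(o, 22)) = Mul(Add(U, o), Add(22, o)) = Mul(Add(22, o), Add(U, o)))
Add(Function('W')(-18), Mul(-1, Function('q')(Function('D')(-2), 20))) = Add(Mul(-1, -18), Mul(-1, Add(Pow(20, 2), Mul(22, -2), Mul(22, 20), Mul(-2, 20)))) = Add(18, Mul(-1, Add(400, -44, 440, -40))) = Add(18, Mul(-1, 756)) = Add(18, -756) = -738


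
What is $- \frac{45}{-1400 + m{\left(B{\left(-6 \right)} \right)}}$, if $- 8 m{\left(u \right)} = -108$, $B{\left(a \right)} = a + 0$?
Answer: $\frac{90}{2773} \approx 0.032456$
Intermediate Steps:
$B{\left(a \right)} = a$
$m{\left(u \right)} = \frac{27}{2}$ ($m{\left(u \right)} = \left(- \frac{1}{8}\right) \left(-108\right) = \frac{27}{2}$)
$- \frac{45}{-1400 + m{\left(B{\left(-6 \right)} \right)}} = - \frac{45}{-1400 + \frac{27}{2}} = - \frac{45}{- \frac{2773}{2}} = \left(-45\right) \left(- \frac{2}{2773}\right) = \frac{90}{2773}$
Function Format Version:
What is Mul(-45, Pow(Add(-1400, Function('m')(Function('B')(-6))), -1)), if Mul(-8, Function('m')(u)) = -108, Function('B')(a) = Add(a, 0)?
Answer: Rational(90, 2773) ≈ 0.032456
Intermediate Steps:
Function('B')(a) = a
Function('m')(u) = Rational(27, 2) (Function('m')(u) = Mul(Rational(-1, 8), -108) = Rational(27, 2))
Mul(-45, Pow(Add(-1400, Function('m')(Function('B')(-6))), -1)) = Mul(-45, Pow(Add(-1400, Rational(27, 2)), -1)) = Mul(-45, Pow(Rational(-2773, 2), -1)) = Mul(-45, Rational(-2, 2773)) = Rational(90, 2773)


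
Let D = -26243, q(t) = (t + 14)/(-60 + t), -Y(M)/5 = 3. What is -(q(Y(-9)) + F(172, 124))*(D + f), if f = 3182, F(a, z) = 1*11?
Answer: 6349462/25 ≈ 2.5398e+5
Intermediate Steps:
F(a, z) = 11
Y(M) = -15 (Y(M) = -5*3 = -15)
q(t) = (14 + t)/(-60 + t)
-(q(Y(-9)) + F(172, 124))*(D + f) = -((14 - 15)/(-60 - 15) + 11)*(-26243 + 3182) = -(-1/(-75) + 11)*(-23061) = -(-1/75*(-1) + 11)*(-23061) = -(1/75 + 11)*(-23061) = -826*(-23061)/75 = -1*(-6349462/25) = 6349462/25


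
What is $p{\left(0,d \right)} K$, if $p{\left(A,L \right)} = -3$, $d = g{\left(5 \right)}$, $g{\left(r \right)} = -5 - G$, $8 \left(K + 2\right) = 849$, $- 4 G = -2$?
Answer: $- \frac{2499}{8} \approx -312.38$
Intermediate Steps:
$G = \frac{1}{2}$ ($G = \left(- \frac{1}{4}\right) \left(-2\right) = \frac{1}{2} \approx 0.5$)
$K = \frac{833}{8}$ ($K = -2 + \frac{1}{8} \cdot 849 = -2 + \frac{849}{8} = \frac{833}{8} \approx 104.13$)
$g{\left(r \right)} = - \frac{11}{2}$ ($g{\left(r \right)} = -5 - \frac{1}{2} = - \frac{11}{2}$)
$d = - \frac{11}{2} \approx -5.5$
$p{\left(0,d \right)} K = \left(-3\right) \frac{833}{8} = - \frac{2499}{8}$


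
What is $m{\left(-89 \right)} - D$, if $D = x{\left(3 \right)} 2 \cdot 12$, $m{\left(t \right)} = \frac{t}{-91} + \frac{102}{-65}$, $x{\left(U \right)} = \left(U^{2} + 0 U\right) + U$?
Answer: $- \frac{131309}{455} \approx -288.59$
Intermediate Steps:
$x{\left(U \right)} = U + U^{2}$ ($x{\left(U \right)} = \left(U^{2} + 0\right) + U = U^{2} + U = U + U^{2}$)
$m{\left(t \right)} = - \frac{102}{65} - \frac{t}{91}$ ($m{\left(t \right)} = t \left(- \frac{1}{91}\right) + 102 \left(- \frac{1}{65}\right) = - \frac{t}{91} - \frac{102}{65} = - \frac{102}{65} - \frac{t}{91}$)
$D = 288$ ($D = 3 \left(1 + 3\right) 2 \cdot 12 = 3 \cdot 4 \cdot 2 \cdot 12 = 12 \cdot 2 \cdot 12 = 24 \cdot 12 = 288$)
$m{\left(-89 \right)} - D = \left(- \frac{102}{65} - - \frac{89}{91}\right) - 288 = \left(- \frac{102}{65} + \frac{89}{91}\right) - 288 = - \frac{269}{455} - 288 = - \frac{131309}{455}$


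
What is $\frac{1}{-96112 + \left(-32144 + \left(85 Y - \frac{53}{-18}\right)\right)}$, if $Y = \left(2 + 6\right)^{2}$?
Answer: $- \frac{18}{2210635} \approx -8.1425 \cdot 10^{-6}$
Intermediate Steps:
$Y = 64$ ($Y = 8^{2} = 64$)
$\frac{1}{-96112 + \left(-32144 + \left(85 Y - \frac{53}{-18}\right)\right)} = \frac{1}{-96112 - \left(26704 - \frac{53}{18}\right)} = \frac{1}{-96112 + \left(-32144 + \left(5440 - - \frac{53}{18}\right)\right)} = \frac{1}{-96112 + \left(-32144 + \left(5440 + \frac{53}{18}\right)\right)} = \frac{1}{-96112 + \left(-32144 + \frac{97973}{18}\right)} = \frac{1}{-96112 - \frac{480619}{18}} = \frac{1}{- \frac{2210635}{18}} = - \frac{18}{2210635}$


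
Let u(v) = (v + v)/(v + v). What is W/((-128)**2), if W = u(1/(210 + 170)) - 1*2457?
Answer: -307/2048 ≈ -0.14990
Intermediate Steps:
u(v) = 1 (u(v) = (2*v)/((2*v)) = (2*v)*(1/(2*v)) = 1)
W = -2456 (W = 1 - 1*2457 = 1 - 2457 = -2456)
W/((-128)**2) = -2456/((-128)**2) = -2456/16384 = -2456*1/16384 = -307/2048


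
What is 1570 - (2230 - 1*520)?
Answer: -140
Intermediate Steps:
1570 - (2230 - 1*520) = 1570 - (2230 - 520) = 1570 - 1*1710 = 1570 - 1710 = -140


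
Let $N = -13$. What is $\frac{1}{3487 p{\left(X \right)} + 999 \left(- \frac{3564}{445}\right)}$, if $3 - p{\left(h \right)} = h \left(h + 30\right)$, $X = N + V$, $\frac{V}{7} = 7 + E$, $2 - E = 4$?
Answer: $- \frac{445}{1774067251} \approx -2.5084 \cdot 10^{-7}$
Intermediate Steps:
$E = -2$ ($E = 2 - 4 = -2$)
$V = 35$ ($V = 7 \left(7 - 2\right) = 7 \cdot 5 = 35$)
$X = 22$ ($X = -13 + 35 = 22$)
$p{\left(h \right)} = 3 - h \left(30 + h\right)$ ($p{\left(h \right)} = 3 - h \left(h + 30\right) = 3 - h \left(30 + h\right)$)
$\frac{1}{3487 p{\left(X \right)} + 999 \left(- \frac{3564}{445}\right)} = \frac{1}{3487 \left(3 - 22^{2} - 660\right) + 999 \left(- \frac{3564}{445}\right)} = \frac{1}{3487 \left(3 - 484 - 660\right) + 999 \left(\left(-3564\right) \frac{1}{445}\right)} = \frac{1}{3487 \left(3 - 484 - 660\right) + 999 \left(- \frac{3564}{445}\right)} = \frac{1}{3487 \left(-1141\right) - \frac{3560436}{445}} = \frac{1}{-3978667 - \frac{3560436}{445}} = \frac{1}{- \frac{1774067251}{445}} = - \frac{445}{1774067251}$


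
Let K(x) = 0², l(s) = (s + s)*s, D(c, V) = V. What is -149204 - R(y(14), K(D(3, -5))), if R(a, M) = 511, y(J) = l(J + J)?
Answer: -149715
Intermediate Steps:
l(s) = 2*s² (l(s) = (2*s)*s = 2*s²)
K(x) = 0
y(J) = 8*J² (y(J) = 2*(J + J)² = 2*(2*J)² = 2*(4*J²) = 8*J²)
-149204 - R(y(14), K(D(3, -5))) = -149204 - 1*511 = -149204 - 511 = -149715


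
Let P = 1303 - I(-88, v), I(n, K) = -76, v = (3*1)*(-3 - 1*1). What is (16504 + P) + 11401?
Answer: 29284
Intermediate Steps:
v = -12 (v = 3*(-3 - 1) = 3*(-4) = -12)
P = 1379 (P = 1303 - 1*(-76) = 1303 + 76 = 1379)
(16504 + P) + 11401 = (16504 + 1379) + 11401 = 17883 + 11401 = 29284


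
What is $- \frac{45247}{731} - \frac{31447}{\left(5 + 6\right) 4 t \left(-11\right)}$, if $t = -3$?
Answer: $- \frac{88686401}{1061412} \approx -83.555$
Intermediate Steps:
$- \frac{45247}{731} - \frac{31447}{\left(5 + 6\right) 4 t \left(-11\right)} = - \frac{45247}{731} - \frac{31447}{\left(5 + 6\right) 4 \left(-3\right) \left(-11\right)} = \left(-45247\right) \frac{1}{731} - \frac{31447}{11 \cdot 4 \left(-3\right) \left(-11\right)} = - \frac{45247}{731} - \frac{31447}{44 \left(-3\right) \left(-11\right)} = - \frac{45247}{731} - \frac{31447}{\left(-132\right) \left(-11\right)} = - \frac{45247}{731} - \frac{31447}{1452} = - \frac{88686401}{1061412}$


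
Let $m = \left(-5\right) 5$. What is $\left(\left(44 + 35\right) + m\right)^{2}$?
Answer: $2916$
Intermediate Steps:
$m = -25$
$\left(\left(44 + 35\right) + m\right)^{2} = \left(\left(44 + 35\right) - 25\right)^{2} = \left(79 - 25\right)^{2} = 54^{2} = 2916$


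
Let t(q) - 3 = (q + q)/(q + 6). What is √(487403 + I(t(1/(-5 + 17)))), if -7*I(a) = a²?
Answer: 2*√31817704219/511 ≈ 698.14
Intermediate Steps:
t(q) = 3 + 2*q/(6 + q) (t(q) = 3 + (q + q)/(q + 6) = 3 + (2*q)/(6 + q) = 3 + 2*q/(6 + q))
I(a) = -a²/7
√(487403 + I(t(1/(-5 + 17)))) = √(487403 - (18 + 5/(-5 + 17))²/(6 + 1/(-5 + 17))²/7) = √(487403 - (18 + 5/12)²/(6 + 1/12)²/7) = √(487403 - (18 + 5*(1/12))²/(6 + 1/12)²/7) = √(487403 - 144*(18 + 5/12)²/5329/7) = √(487403 - ((12/73)*(221/12))²/7) = √(487403 - (221/73)²/7) = √(487403 - ⅐*48841/5329) = √(487403 - 48841/37303) = √(18181545268/37303) = 2*√31817704219/511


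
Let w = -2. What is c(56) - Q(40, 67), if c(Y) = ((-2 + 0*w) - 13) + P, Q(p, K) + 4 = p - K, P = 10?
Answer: 26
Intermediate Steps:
Q(p, K) = -4 + p - K (Q(p, K) = -4 + (p - K) = -4 + p - K)
c(Y) = -5 (c(Y) = ((-2 + 0*(-2)) - 13) + 10 = ((-2 + 0) - 13) + 10 = (-2 - 13) + 10 = -15 + 10 = -5)
c(56) - Q(40, 67) = -5 - (-4 + 40 - 1*67) = -5 - (-4 + 40 - 67) = -5 - 1*(-31) = -5 + 31 = 26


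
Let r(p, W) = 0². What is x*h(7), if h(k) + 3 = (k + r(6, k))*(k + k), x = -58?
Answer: -5510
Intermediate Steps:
r(p, W) = 0
h(k) = -3 + 2*k² (h(k) = -3 + (k + 0)*(k + k) = -3 + k*(2*k) = -3 + 2*k²)
x*h(7) = -58*(-3 + 2*7²) = -58*(-3 + 2*49) = -58*(-3 + 98) = -58*95 = -5510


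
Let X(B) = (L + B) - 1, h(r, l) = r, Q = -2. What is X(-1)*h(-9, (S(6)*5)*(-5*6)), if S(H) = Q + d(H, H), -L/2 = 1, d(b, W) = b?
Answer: 36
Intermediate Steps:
L = -2 (L = -2*1 = -2)
S(H) = -2 + H
X(B) = -3 + B (X(B) = (-2 + B) - 1 = -3 + B)
X(-1)*h(-9, (S(6)*5)*(-5*6)) = (-3 - 1)*(-9) = -4*(-9) = 36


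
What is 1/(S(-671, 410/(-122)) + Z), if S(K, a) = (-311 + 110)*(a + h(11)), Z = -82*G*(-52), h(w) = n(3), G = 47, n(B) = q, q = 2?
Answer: 61/12241571 ≈ 4.9830e-6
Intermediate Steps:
n(B) = 2
h(w) = 2
Z = 200408 (Z = -82*47*(-52) = -3854*(-52) = 200408)
S(K, a) = -402 - 201*a (S(K, a) = (-311 + 110)*(a + 2) = -201*(2 + a) = -402 - 201*a)
1/(S(-671, 410/(-122)) + Z) = 1/((-402 - 82410/(-122)) + 200408) = 1/((-402 - 82410*(-1)/122) + 200408) = 1/((-402 - 201*(-205/61)) + 200408) = 1/((-402 + 41205/61) + 200408) = 1/(16683/61 + 200408) = 1/(12241571/61) = 61/12241571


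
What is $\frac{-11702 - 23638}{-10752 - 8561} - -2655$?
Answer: $\frac{1655205}{623} \approx 2656.8$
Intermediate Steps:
$\frac{-11702 - 23638}{-10752 - 8561} - -2655 = - \frac{35340}{-19313} + 2655 = \left(-35340\right) \left(- \frac{1}{19313}\right) + 2655 = \frac{1140}{623} + 2655 = \frac{1655205}{623}$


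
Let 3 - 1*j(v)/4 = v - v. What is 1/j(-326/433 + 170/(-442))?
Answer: 1/12 ≈ 0.083333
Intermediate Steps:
j(v) = 12 (j(v) = 12 - 4*(v - v) = 12 - 4*0 = 12 + 0 = 12)
1/j(-326/433 + 170/(-442)) = 1/12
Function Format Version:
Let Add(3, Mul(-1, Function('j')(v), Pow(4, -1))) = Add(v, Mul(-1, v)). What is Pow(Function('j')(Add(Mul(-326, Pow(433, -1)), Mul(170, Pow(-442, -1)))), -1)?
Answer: Rational(1, 12) ≈ 0.083333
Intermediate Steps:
Function('j')(v) = 12 (Function('j')(v) = Add(12, Mul(-4, Add(v, Mul(-1, v)))) = Add(12, Mul(-4, 0)) = Add(12, 0) = 12)
Pow(Function('j')(Add(Mul(-326, Pow(433, -1)), Mul(170, Pow(-442, -1)))), -1) = Pow(12, -1) = Rational(1, 12)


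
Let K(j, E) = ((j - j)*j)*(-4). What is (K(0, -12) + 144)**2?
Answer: 20736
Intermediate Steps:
K(j, E) = 0 (K(j, E) = (0*j)*(-4) = 0*(-4) = 0)
(K(0, -12) + 144)**2 = (0 + 144)**2 = 144**2 = 20736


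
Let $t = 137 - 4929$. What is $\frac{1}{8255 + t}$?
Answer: $\frac{1}{3463} \approx 0.00028877$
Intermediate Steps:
$t = -4792$
$\frac{1}{8255 + t} = \frac{1}{8255 - 4792} = \frac{1}{3463}$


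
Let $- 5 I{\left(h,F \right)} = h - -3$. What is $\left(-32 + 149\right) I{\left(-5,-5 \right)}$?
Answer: $\frac{234}{5} \approx 46.8$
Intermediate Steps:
$I{\left(h,F \right)} = - \frac{3}{5} - \frac{h}{5}$ ($I{\left(h,F \right)} = - \frac{h - -3}{5} = - \frac{h + 3}{5} = - \frac{3 + h}{5} = - \frac{3}{5} - \frac{h}{5}$)
$\left(-32 + 149\right) I{\left(-5,-5 \right)} = \left(-32 + 149\right) \left(- \frac{3}{5} - -1\right) = 117 \left(- \frac{3}{5} + 1\right) = 117 \cdot \frac{2}{5} = \frac{234}{5}$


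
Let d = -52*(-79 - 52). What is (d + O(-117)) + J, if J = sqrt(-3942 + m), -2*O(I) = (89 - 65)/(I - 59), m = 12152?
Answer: 299731/44 + sqrt(8210) ≈ 6902.7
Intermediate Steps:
O(I) = -12/(-59 + I) (O(I) = -(89 - 65)/(2*(I - 59)) = -12/(-59 + I))
d = 6812 (d = -52*(-131) = 6812)
J = sqrt(8210) (J = sqrt(-3942 + 12152) = sqrt(8210) ≈ 90.609)
(d + O(-117)) + J = (6812 - 12/(-59 - 117)) + sqrt(8210) = (6812 - 12/(-176)) + sqrt(8210) = (6812 - 12*(-1/176)) + sqrt(8210) = (6812 + 3/44) + sqrt(8210) = 299731/44 + sqrt(8210)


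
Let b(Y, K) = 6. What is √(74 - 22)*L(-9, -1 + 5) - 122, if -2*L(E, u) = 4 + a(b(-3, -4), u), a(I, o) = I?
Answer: -122 - 10*√13 ≈ -158.06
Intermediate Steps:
L(E, u) = -5 (L(E, u) = -(4 + 6)/2 = -½*10 = -5)
√(74 - 22)*L(-9, -1 + 5) - 122 = √(74 - 22)*(-5) - 122 = √52*(-5) - 122 = (2*√13)*(-5) - 122 = -10*√13 - 122 = -122 - 10*√13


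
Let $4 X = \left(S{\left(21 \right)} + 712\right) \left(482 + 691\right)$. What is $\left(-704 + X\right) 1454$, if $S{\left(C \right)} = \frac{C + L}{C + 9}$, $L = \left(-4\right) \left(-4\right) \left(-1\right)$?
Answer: $\frac{1210535697}{4} \approx 3.0263 \cdot 10^{8}$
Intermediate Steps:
$L = -16$ ($L = 16 \left(-1\right) = -16$)
$S{\left(C \right)} = \frac{-16 + C}{9 + C}$ ($S{\left(C \right)} = \frac{C - 16}{C + 9} = \frac{-16 + C}{9 + C}$)
$X = \frac{1670743}{8}$ ($X = \frac{\left(\frac{-16 + 21}{9 + 21} + 712\right) \left(482 + 691\right)}{4} = \frac{\left(\frac{1}{30} \cdot 5 + 712\right) 1173}{4} = \frac{\left(\frac{1}{6} + 712\right) 1173}{4} = \frac{\frac{4273}{6} \cdot 1173}{4} = \frac{1}{4} \cdot \frac{1670743}{2} = \frac{1670743}{8} \approx 2.0884 \cdot 10^{5}$)
$\left(-704 + X\right) 1454 = \left(-704 + \frac{1670743}{8}\right) 1454 = \frac{1665111}{8} \cdot 1454 = \frac{1210535697}{4}$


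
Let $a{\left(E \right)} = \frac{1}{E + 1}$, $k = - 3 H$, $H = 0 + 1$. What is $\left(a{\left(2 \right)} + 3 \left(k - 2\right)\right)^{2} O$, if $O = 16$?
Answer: $\frac{30976}{9} \approx 3441.8$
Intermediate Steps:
$H = 1$
$k = -3$ ($k = \left(-3\right) 1 = -3$)
$a{\left(E \right)} = \frac{1}{1 + E}$
$\left(a{\left(2 \right)} + 3 \left(k - 2\right)\right)^{2} O = \left(\frac{1}{1 + 2} + 3 \left(-3 - 2\right)\right)^{2} \cdot 16 = \left(\frac{1}{3} + 3 \left(-5\right)\right)^{2} \cdot 16 = \left(\frac{1}{3} - 15\right)^{2} \cdot 16 = \left(- \frac{44}{3}\right)^{2} \cdot 16 = \frac{1936}{9} \cdot 16 = \frac{30976}{9}$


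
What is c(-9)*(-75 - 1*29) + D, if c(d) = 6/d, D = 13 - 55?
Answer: 82/3 ≈ 27.333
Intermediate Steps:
D = -42
c(-9)*(-75 - 1*29) + D = (6/(-9))*(-75 - 1*29) - 42 = (6*(-⅑))*(-75 - 29) - 42 = -⅔*(-104) - 42 = 208/3 - 42 = 82/3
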